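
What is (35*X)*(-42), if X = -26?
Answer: 38220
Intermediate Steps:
(35*X)*(-42) = (35*(-26))*(-42) = -910*(-42) = 38220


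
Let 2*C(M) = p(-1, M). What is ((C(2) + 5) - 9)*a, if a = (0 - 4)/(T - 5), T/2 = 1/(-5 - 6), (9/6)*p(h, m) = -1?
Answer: -572/171 ≈ -3.3450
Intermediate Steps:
p(h, m) = -2/3 (p(h, m) = (2/3)*(-1) = -2/3)
T = -2/11 (T = 2/(-5 - 6) = 2/(-11) = 2*(-1/11) = -2/11 ≈ -0.18182)
C(M) = -1/3 (C(M) = (1/2)*(-2/3) = -1/3)
a = 44/57 (a = (0 - 4)/(-2/11 - 5) = -4/(-57/11) = -4*(-11/57) = 44/57 ≈ 0.77193)
((C(2) + 5) - 9)*a = ((-1/3 + 5) - 9)*(44/57) = (14/3 - 9)*(44/57) = -13/3*44/57 = -572/171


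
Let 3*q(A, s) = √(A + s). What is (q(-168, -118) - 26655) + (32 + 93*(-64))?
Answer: -32575 + I*√286/3 ≈ -32575.0 + 5.6372*I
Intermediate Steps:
q(A, s) = √(A + s)/3
(q(-168, -118) - 26655) + (32 + 93*(-64)) = (√(-168 - 118)/3 - 26655) + (32 + 93*(-64)) = (√(-286)/3 - 26655) + (32 - 5952) = ((I*√286)/3 - 26655) - 5920 = (I*√286/3 - 26655) - 5920 = (-26655 + I*√286/3) - 5920 = -32575 + I*√286/3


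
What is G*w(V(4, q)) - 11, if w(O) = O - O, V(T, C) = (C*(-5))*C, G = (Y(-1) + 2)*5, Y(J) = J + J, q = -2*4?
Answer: -11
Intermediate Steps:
q = -8
Y(J) = 2*J
G = 0 (G = (2*(-1) + 2)*5 = (-2 + 2)*5 = 0*5 = 0)
V(T, C) = -5*C**2 (V(T, C) = (-5*C)*C = -5*C**2)
w(O) = 0
G*w(V(4, q)) - 11 = 0*0 - 11 = 0 - 11 = -11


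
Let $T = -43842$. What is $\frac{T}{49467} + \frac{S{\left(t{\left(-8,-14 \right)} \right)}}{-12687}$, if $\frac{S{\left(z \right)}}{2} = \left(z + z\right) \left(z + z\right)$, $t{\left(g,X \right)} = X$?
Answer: $- \frac{211262570}{209195943} \approx -1.0099$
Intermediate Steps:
$S{\left(z \right)} = 8 z^{2}$ ($S{\left(z \right)} = 2 \left(z + z\right) \left(z + z\right) = 2 \cdot 2 z 2 z = 2 \cdot 4 z^{2} = 8 z^{2}$)
$\frac{T}{49467} + \frac{S{\left(t{\left(-8,-14 \right)} \right)}}{-12687} = - \frac{43842}{49467} + \frac{8 \left(-14\right)^{2}}{-12687} = \left(-43842\right) \frac{1}{49467} + 8 \cdot 196 \left(- \frac{1}{12687}\right) = - \frac{14614}{16489} + 1568 \left(- \frac{1}{12687}\right) = - \frac{14614}{16489} - \frac{1568}{12687} = - \frac{211262570}{209195943}$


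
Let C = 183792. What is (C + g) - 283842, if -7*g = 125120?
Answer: -825470/7 ≈ -1.1792e+5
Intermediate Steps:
g = -125120/7 (g = -1/7*125120 = -125120/7 ≈ -17874.)
(C + g) - 283842 = (183792 - 125120/7) - 283842 = 1161424/7 - 283842 = -825470/7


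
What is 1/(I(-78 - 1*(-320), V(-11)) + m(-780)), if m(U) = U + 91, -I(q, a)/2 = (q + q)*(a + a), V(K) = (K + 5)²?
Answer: -1/70385 ≈ -1.4208e-5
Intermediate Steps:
V(K) = (5 + K)²
I(q, a) = -8*a*q (I(q, a) = -2*(q + q)*(a + a) = -2*2*q*2*a = -8*a*q)
m(U) = 91 + U
1/(I(-78 - 1*(-320), V(-11)) + m(-780)) = 1/(-8*(5 - 11)²*(-78 - 1*(-320)) + (91 - 780)) = 1/(-8*(-6)²*(-78 + 320) - 689) = 1/(-8*36*242 - 689) = 1/(-69696 - 689) = 1/(-70385) = -1/70385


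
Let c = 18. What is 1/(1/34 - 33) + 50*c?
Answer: 1008866/1121 ≈ 899.97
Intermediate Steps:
1/(1/34 - 33) + 50*c = 1/(1/34 - 33) + 50*18 = 1/(1/34 - 33) + 900 = 1/(-1121/34) + 900 = -34/1121 + 900 = 1008866/1121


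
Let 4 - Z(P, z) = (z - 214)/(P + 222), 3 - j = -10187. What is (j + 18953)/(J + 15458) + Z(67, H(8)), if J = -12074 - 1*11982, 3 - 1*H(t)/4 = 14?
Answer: 3735245/2484822 ≈ 1.5032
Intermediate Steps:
j = 10190 (j = 3 - 1*(-10187) = 3 + 10187 = 10190)
H(t) = -44 (H(t) = 12 - 4*14 = 12 - 56 = -44)
J = -24056 (J = -12074 - 11982 = -24056)
Z(P, z) = 4 - (-214 + z)/(222 + P) (Z(P, z) = 4 - (z - 214)/(P + 222) = 4 - (-214 + z)/(222 + P))
(j + 18953)/(J + 15458) + Z(67, H(8)) = (10190 + 18953)/(-24056 + 15458) + (1102 - 1*(-44) + 4*67)/(222 + 67) = 29143/(-8598) + (1102 + 44 + 268)/289 = 29143*(-1/8598) + (1/289)*1414 = -29143/8598 + 1414/289 = 3735245/2484822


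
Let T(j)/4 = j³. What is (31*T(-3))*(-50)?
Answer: 167400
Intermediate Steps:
T(j) = 4*j³
(31*T(-3))*(-50) = (31*(4*(-3)³))*(-50) = (31*(4*(-27)))*(-50) = (31*(-108))*(-50) = -3348*(-50) = 167400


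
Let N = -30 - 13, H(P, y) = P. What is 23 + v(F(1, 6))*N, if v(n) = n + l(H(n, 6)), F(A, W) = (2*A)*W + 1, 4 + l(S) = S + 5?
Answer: -1138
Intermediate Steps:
l(S) = 1 + S (l(S) = -4 + (S + 5) = -4 + (5 + S) = 1 + S)
F(A, W) = 1 + 2*A*W (F(A, W) = 2*A*W + 1 = 1 + 2*A*W)
v(n) = 1 + 2*n (v(n) = n + (1 + n) = 1 + 2*n)
N = -43
23 + v(F(1, 6))*N = 23 + (1 + 2*(1 + 2*1*6))*(-43) = 23 + (1 + 2*(1 + 12))*(-43) = 23 + (1 + 2*13)*(-43) = 23 + (1 + 26)*(-43) = 23 + 27*(-43) = 23 - 1161 = -1138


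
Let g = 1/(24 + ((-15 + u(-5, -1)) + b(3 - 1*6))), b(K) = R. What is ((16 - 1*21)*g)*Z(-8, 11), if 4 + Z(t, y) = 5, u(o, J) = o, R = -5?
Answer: 5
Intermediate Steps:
Z(t, y) = 1 (Z(t, y) = -4 + 5 = 1)
b(K) = -5
g = -1 (g = 1/(24 + ((-15 - 5) - 5)) = 1/(24 + (-20 - 5)) = 1/(24 - 25) = 1/(-1) = -1)
((16 - 1*21)*g)*Z(-8, 11) = ((16 - 1*21)*(-1))*1 = ((16 - 21)*(-1))*1 = -5*(-1)*1 = 5*1 = 5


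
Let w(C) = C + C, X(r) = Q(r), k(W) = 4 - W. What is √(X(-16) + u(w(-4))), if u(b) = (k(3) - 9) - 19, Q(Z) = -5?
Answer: 4*I*√2 ≈ 5.6569*I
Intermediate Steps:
X(r) = -5
w(C) = 2*C
u(b) = -27 (u(b) = ((4 - 1*3) - 9) - 19 = ((4 - 3) - 9) - 19 = (1 - 9) - 19 = -8 - 19 = -27)
√(X(-16) + u(w(-4))) = √(-5 - 27) = √(-32) = 4*I*√2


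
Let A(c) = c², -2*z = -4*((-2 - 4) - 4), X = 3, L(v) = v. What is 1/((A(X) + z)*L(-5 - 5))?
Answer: 1/110 ≈ 0.0090909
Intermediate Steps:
z = -20 (z = -(-2)*((-2 - 4) - 4) = -(-2)*(-6 - 4) = -(-2)*(-10) = -½*40 = -20)
1/((A(X) + z)*L(-5 - 5)) = 1/((3² - 20)*(-5 - 5)) = 1/((9 - 20)*(-10)) = 1/(-11*(-10)) = 1/110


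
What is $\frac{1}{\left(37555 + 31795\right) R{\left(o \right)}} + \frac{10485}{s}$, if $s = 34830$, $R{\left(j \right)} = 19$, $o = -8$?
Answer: $\frac{76753306}{254965275} \approx 0.30103$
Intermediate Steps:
$\frac{1}{\left(37555 + 31795\right) R{\left(o \right)}} + \frac{10485}{s} = \frac{1}{\left(37555 + 31795\right) 19} + \frac{10485}{34830} = \frac{1}{69350} \cdot \frac{1}{19} + 10485 \cdot \frac{1}{34830} = \frac{1}{69350} \cdot \frac{1}{19} + \frac{233}{774} = \frac{1}{1317650} + \frac{233}{774} = \frac{76753306}{254965275}$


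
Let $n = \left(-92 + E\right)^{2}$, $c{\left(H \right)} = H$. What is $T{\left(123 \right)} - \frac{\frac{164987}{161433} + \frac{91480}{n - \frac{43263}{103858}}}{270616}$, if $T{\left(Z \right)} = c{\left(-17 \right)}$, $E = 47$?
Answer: $- \frac{17351307140465520289}{1020654874567976904} \approx -17.0$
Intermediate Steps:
$T{\left(Z \right)} = -17$
$n = 2025$ ($n = \left(-92 + 47\right)^{2} = \left(-45\right)^{2} = 2025$)
$T{\left(123 \right)} - \frac{\frac{164987}{161433} + \frac{91480}{n - \frac{43263}{103858}}}{270616} = -17 - \frac{\frac{164987}{161433} + \frac{91480}{2025 - \frac{43263}{103858}}}{270616} = -17 - \left(164987 \cdot \frac{1}{161433} + \frac{91480}{2025 - \frac{43263}{103858}}\right) \frac{1}{270616} = -17 - \left(\frac{164987}{161433} + \frac{91480}{2025 - \frac{43263}{103858}}\right) \frac{1}{270616} = -17 - \left(\frac{164987}{161433} + \frac{91480}{\frac{210269187}{103858}}\right) \frac{1}{270616} = -17 - \left(\frac{164987}{161433} + 91480 \cdot \frac{103858}{210269187}\right) \frac{1}{270616} = -17 - \left(\frac{164987}{161433} + \frac{9500929840}{210269187}\right) \frac{1}{270616} = -17 - \frac{174272809912921}{3771598407219} \cdot \frac{1}{270616} = -17 - \frac{174272809912921}{1020654874567976904} = - \frac{17351307140465520289}{1020654874567976904}$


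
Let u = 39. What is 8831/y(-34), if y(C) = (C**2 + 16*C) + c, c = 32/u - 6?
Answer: 344409/23666 ≈ 14.553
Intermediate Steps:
c = -202/39 (c = 32/39 - 6 = -202/39 ≈ -5.1795)
y(C) = -202/39 + C**2 + 16*C (y(C) = (C**2 + 16*C) - 202/39 = -202/39 + C**2 + 16*C)
8831/y(-34) = 8831/(-202/39 + (-34)**2 + 16*(-34)) = 8831/(-202/39 + 1156 - 544) = 8831/(23666/39) = 8831*(39/23666) = 344409/23666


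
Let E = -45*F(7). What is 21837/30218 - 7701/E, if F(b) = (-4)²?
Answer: 1427767/125040 ≈ 11.418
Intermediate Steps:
F(b) = 16
E = -720 (E = -45*16 = -720)
21837/30218 - 7701/E = 21837/30218 - 7701/(-720) = 21837*(1/30218) - 7701*(-1/720) = 753/1042 + 2567/240 = 1427767/125040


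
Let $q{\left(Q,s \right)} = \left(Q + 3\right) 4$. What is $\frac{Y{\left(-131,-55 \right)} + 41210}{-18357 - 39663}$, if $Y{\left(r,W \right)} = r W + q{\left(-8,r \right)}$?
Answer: $- \frac{9679}{11604} \approx -0.83411$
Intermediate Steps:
$q{\left(Q,s \right)} = 12 + 4 Q$ ($q{\left(Q,s \right)} = \left(3 + Q\right) 4 = 12 + 4 Q$)
$Y{\left(r,W \right)} = -20 + W r$ ($Y{\left(r,W \right)} = r W + \left(12 + 4 \left(-8\right)\right) = W r + \left(12 - 32\right) = W r - 20 = -20 + W r$)
$\frac{Y{\left(-131,-55 \right)} + 41210}{-18357 - 39663} = \frac{\left(-20 - -7205\right) + 41210}{-18357 - 39663} = \frac{\left(-20 + 7205\right) + 41210}{-58020} = \left(7185 + 41210\right) \left(- \frac{1}{58020}\right) = 48395 \left(- \frac{1}{58020}\right) = - \frac{9679}{11604}$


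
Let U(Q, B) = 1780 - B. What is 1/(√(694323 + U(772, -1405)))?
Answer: √174377/348754 ≈ 0.0011974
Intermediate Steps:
1/(√(694323 + U(772, -1405))) = 1/(√(694323 + (1780 - 1*(-1405)))) = 1/(√(694323 + (1780 + 1405))) = 1/(√(694323 + 3185)) = 1/(√697508) = 1/(2*√174377) = √174377/348754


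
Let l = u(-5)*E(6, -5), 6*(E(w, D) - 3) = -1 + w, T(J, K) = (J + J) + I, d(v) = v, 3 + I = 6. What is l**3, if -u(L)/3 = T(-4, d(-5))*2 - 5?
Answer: 41063625/8 ≈ 5.1330e+6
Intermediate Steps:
I = 3 (I = -3 + 6 = 3)
T(J, K) = 3 + 2*J (T(J, K) = (J + J) + 3 = 2*J + 3 = 3 + 2*J)
E(w, D) = 17/6 + w/6 (E(w, D) = 3 + (-1 + w)/6 = 3 + (-1/6 + w/6) = 17/6 + w/6)
u(L) = 45 (u(L) = -3*((3 + 2*(-4))*2 - 5) = -3*((3 - 8)*2 - 5) = -3*(-5*2 - 5) = -3*(-10 - 5) = -3*(-15) = 45)
l = 345/2 (l = 45*(17/6 + (1/6)*6) = 45*(17/6 + 1) = 45*(23/6) = 345/2 ≈ 172.50)
l**3 = (345/2)**3 = 41063625/8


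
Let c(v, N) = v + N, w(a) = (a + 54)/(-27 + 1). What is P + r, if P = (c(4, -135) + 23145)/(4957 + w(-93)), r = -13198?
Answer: -130838538/9917 ≈ -13193.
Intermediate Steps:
w(a) = -27/13 - a/26 (w(a) = (54 + a)/(-26) = (54 + a)*(-1/26) = -27/13 - a/26)
c(v, N) = N + v
P = 46028/9917 (P = ((-135 + 4) + 23145)/(4957 + (-27/13 - 1/26*(-93))) = (-131 + 23145)/(4957 + (-27/13 + 93/26)) = 23014/(4957 + 3/2) = 23014/(9917/2) = 23014*(2/9917) = 46028/9917 ≈ 4.6413)
P + r = 46028/9917 - 13198 = -130838538/9917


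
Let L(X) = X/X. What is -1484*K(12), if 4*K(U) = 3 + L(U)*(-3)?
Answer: 0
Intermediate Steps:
L(X) = 1
K(U) = 0 (K(U) = (3 + 1*(-3))/4 = (3 - 3)/4 = (¼)*0 = 0)
-1484*K(12) = -1484*0 = 0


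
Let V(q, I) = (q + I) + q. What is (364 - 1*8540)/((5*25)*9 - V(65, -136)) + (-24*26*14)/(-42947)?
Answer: -341254256/48573057 ≈ -7.0256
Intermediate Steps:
V(q, I) = I + 2*q (V(q, I) = (I + q) + q = I + 2*q)
(364 - 1*8540)/((5*25)*9 - V(65, -136)) + (-24*26*14)/(-42947) = (364 - 1*8540)/((5*25)*9 - (-136 + 2*65)) + (-24*26*14)/(-42947) = (364 - 8540)/(125*9 - (-136 + 130)) - 624*14*(-1/42947) = -8176/(1125 - 1*(-6)) - 8736*(-1/42947) = -8176/(1125 + 6) + 8736/42947 = -8176/1131 + 8736/42947 = -341254256/48573057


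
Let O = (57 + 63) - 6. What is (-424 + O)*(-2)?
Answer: 620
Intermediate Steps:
O = 114 (O = 120 - 6 = 114)
(-424 + O)*(-2) = (-424 + 114)*(-2) = -310*(-2) = 620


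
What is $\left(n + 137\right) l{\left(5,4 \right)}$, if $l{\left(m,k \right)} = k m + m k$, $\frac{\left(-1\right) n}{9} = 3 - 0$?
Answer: $4400$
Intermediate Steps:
$n = -27$ ($n = - 9 \left(3 - 0\right) = - 9 \left(3 + 0\right) = \left(-9\right) 3 = -27$)
$l{\left(m,k \right)} = 2 k m$ ($l{\left(m,k \right)} = k m + k m = 2 k m$)
$\left(n + 137\right) l{\left(5,4 \right)} = \left(-27 + 137\right) 2 \cdot 4 \cdot 5 = 110 \cdot 40 = 4400$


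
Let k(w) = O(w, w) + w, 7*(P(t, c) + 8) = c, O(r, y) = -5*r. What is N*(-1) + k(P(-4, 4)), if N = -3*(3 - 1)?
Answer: 250/7 ≈ 35.714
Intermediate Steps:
N = -6 (N = -3*2 = -6)
P(t, c) = -8 + c/7
k(w) = -4*w (k(w) = -5*w + w = -4*w)
N*(-1) + k(P(-4, 4)) = -6*(-1) - 4*(-8 + (⅐)*4) = 6 - 4*(-8 + 4/7) = 6 - 4*(-52/7) = 6 + 208/7 = 250/7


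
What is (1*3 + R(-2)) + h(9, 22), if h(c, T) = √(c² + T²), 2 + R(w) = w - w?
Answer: 1 + √565 ≈ 24.770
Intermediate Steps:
R(w) = -2 (R(w) = -2 + (w - w) = -2 + 0 = -2)
h(c, T) = √(T² + c²)
(1*3 + R(-2)) + h(9, 22) = (1*3 - 2) + √(22² + 9²) = (3 - 2) + √(484 + 81) = 1 + √565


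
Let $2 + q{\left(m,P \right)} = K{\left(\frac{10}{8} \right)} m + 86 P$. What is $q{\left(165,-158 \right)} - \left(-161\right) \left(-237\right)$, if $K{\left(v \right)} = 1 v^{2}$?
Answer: $- \frac{823827}{16} \approx -51489.0$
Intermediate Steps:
$K{\left(v \right)} = v^{2}$
$q{\left(m,P \right)} = -2 + 86 P + \frac{25 m}{16}$ ($q{\left(m,P \right)} = -2 + \left(\left(\frac{10}{8}\right)^{2} m + 86 P\right) = -2 + \left(\left(10 \cdot \frac{1}{8}\right)^{2} m + 86 P\right) = -2 + \left(\left(\frac{5}{4}\right)^{2} m + 86 P\right) = -2 + \left(\frac{25 m}{16} + 86 P\right) = -2 + \left(86 P + \frac{25 m}{16}\right) = -2 + 86 P + \frac{25 m}{16}$)
$q{\left(165,-158 \right)} - \left(-161\right) \left(-237\right) = \left(-2 + 86 \left(-158\right) + \frac{25}{16} \cdot 165\right) - \left(-161\right) \left(-237\right) = \left(-2 - 13588 + \frac{4125}{16}\right) - 38157 = - \frac{213315}{16} - 38157 = - \frac{823827}{16}$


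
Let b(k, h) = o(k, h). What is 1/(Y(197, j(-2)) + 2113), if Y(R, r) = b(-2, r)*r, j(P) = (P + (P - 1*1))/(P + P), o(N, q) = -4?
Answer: 1/2108 ≈ 0.00047438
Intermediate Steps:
b(k, h) = -4
j(P) = (-1 + 2*P)/(2*P) (j(P) = (P + (P - 1))/((2*P)) = (P + (-1 + P))*(1/(2*P)) = (-1 + 2*P)*(1/(2*P)) = (-1 + 2*P)/(2*P))
Y(R, r) = -4*r
1/(Y(197, j(-2)) + 2113) = 1/(-4*(-½ - 2)/(-2) + 2113) = 1/(-(-2)*(-5)/2 + 2113) = 1/(-4*5/4 + 2113) = 1/(-5 + 2113) = 1/2108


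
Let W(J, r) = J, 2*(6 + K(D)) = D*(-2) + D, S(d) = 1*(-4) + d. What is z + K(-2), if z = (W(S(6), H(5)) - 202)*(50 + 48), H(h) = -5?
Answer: -19605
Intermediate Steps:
S(d) = -4 + d
K(D) = -6 - D/2 (K(D) = -6 + (D*(-2) + D)/2 = -6 + (-2*D + D)/2 = -6 + (-D)/2 = -6 - D/2)
z = -19600 (z = ((-4 + 6) - 202)*(50 + 48) = (2 - 202)*98 = -200*98 = -19600)
z + K(-2) = -19600 + (-6 - ½*(-2)) = -19600 + (-6 + 1) = -19600 - 5 = -19605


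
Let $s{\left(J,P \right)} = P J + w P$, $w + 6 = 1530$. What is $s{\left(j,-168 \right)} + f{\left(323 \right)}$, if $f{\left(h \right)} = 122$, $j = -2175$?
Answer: $109490$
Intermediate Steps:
$w = 1524$ ($w = -6 + 1530 = 1524$)
$s{\left(J,P \right)} = 1524 P + J P$ ($s{\left(J,P \right)} = P J + 1524 P = J P + 1524 P = 1524 P + J P$)
$s{\left(j,-168 \right)} + f{\left(323 \right)} = - 168 \left(1524 - 2175\right) + 122 = \left(-168\right) \left(-651\right) + 122 = 109368 + 122 = 109490$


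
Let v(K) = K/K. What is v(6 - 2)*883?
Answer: 883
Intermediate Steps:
v(K) = 1
v(6 - 2)*883 = 1*883 = 883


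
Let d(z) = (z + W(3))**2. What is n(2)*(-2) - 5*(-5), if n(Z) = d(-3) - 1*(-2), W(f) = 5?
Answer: 13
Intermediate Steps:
d(z) = (5 + z)**2 (d(z) = (z + 5)**2 = (5 + z)**2)
n(Z) = 6 (n(Z) = (5 - 3)**2 - 1*(-2) = 2**2 + 2 = 4 + 2 = 6)
n(2)*(-2) - 5*(-5) = 6*(-2) - 5*(-5) = -12 + 25 = 13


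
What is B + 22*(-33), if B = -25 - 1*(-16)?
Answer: -735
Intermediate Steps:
B = -9 (B = -25 + 16 = -9)
B + 22*(-33) = -9 + 22*(-33) = -9 - 726 = -735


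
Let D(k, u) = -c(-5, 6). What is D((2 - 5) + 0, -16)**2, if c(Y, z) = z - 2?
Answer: 16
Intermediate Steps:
c(Y, z) = -2 + z
D(k, u) = -4 (D(k, u) = -(-2 + 6) = -1*4 = -4)
D((2 - 5) + 0, -16)**2 = (-4)**2 = 16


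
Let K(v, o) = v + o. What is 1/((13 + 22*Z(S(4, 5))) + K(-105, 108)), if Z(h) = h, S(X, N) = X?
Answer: 1/104 ≈ 0.0096154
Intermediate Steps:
K(v, o) = o + v
1/((13 + 22*Z(S(4, 5))) + K(-105, 108)) = 1/((13 + 22*4) + (108 - 105)) = 1/((13 + 88) + 3) = 1/(101 + 3) = 1/104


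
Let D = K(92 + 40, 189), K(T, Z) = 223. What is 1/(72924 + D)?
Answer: 1/73147 ≈ 1.3671e-5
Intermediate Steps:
D = 223
1/(72924 + D) = 1/(72924 + 223) = 1/73147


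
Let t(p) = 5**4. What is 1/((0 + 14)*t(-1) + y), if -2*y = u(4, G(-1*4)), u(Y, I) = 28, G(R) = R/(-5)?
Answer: 1/8736 ≈ 0.00011447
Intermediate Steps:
G(R) = -R/5 (G(R) = R*(-1/5) = -R/5)
t(p) = 625
y = -14 (y = -1/2*28 = -14)
1/((0 + 14)*t(-1) + y) = 1/((0 + 14)*625 - 14) = 1/(14*625 - 14) = 1/(8750 - 14) = 1/8736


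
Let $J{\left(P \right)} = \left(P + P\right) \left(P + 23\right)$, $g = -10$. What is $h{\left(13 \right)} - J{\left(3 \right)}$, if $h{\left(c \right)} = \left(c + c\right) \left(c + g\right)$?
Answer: $-78$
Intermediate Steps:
$J{\left(P \right)} = 2 P \left(23 + P\right)$
$h{\left(c \right)} = 2 c \left(-10 + c\right)$ ($h{\left(c \right)} = \left(c + c\right) \left(c - 10\right) = 2 c \left(-10 + c\right)$)
$h{\left(13 \right)} - J{\left(3 \right)} = 2 \cdot 13 \left(-10 + 13\right) - 2 \cdot 3 \left(23 + 3\right) = 2 \cdot 13 \cdot 3 - 2 \cdot 3 \cdot 26 = 78 - 156 = -78$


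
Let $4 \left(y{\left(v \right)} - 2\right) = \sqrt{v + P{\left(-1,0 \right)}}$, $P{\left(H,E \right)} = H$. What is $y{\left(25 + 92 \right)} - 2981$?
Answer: $-2979 + \frac{\sqrt{29}}{2} \approx -2976.3$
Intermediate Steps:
$y{\left(v \right)} = 2 + \frac{\sqrt{-1 + v}}{4}$ ($y{\left(v \right)} = 2 + \frac{\sqrt{v - 1}}{4} = 2 + \frac{\sqrt{-1 + v}}{4}$)
$y{\left(25 + 92 \right)} - 2981 = \left(2 + \frac{\sqrt{-1 + \left(25 + 92\right)}}{4}\right) - 2981 = \left(2 + \frac{\sqrt{-1 + 117}}{4}\right) - 2981 = \left(2 + \frac{\sqrt{116}}{4}\right) - 2981 = \left(2 + \frac{2 \sqrt{29}}{4}\right) - 2981 = \left(2 + \frac{\sqrt{29}}{2}\right) - 2981 = -2979 + \frac{\sqrt{29}}{2}$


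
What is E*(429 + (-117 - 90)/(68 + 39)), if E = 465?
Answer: 21248640/107 ≈ 1.9859e+5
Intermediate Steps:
E*(429 + (-117 - 90)/(68 + 39)) = 465*(429 + (-117 - 90)/(68 + 39)) = 465*(429 - 207/107) = 465*(45696/107) = 21248640/107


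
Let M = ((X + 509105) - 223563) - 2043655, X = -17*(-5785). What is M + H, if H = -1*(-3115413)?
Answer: 1455645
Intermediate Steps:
X = 98345
H = 3115413
M = -1659768 (M = ((98345 + 509105) - 223563) - 2043655 = (607450 - 223563) - 2043655 = 383887 - 2043655 = -1659768)
M + H = -1659768 + 3115413 = 1455645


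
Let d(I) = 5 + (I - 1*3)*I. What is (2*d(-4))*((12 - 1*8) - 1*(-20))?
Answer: 1584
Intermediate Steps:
d(I) = 5 + I*(-3 + I) (d(I) = 5 + (I - 3)*I = 5 + (-3 + I)*I = 5 + I*(-3 + I))
(2*d(-4))*((12 - 1*8) - 1*(-20)) = (2*(5 + (-4)² - 3*(-4)))*((12 - 1*8) - 1*(-20)) = (2*(5 + 16 + 12))*((12 - 8) + 20) = (2*33)*(4 + 20) = 66*24 = 1584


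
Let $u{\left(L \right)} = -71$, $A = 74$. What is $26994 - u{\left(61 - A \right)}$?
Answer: $27065$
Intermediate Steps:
$26994 - u{\left(61 - A \right)} = 26994 - -71 = 26994 + 71 = 27065$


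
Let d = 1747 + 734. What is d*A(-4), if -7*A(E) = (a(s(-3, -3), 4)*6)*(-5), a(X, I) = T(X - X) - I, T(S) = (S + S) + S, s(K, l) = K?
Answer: -297720/7 ≈ -42531.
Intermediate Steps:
T(S) = 3*S (T(S) = 2*S + S = 3*S)
a(X, I) = -I (a(X, I) = 3*(X - X) - I = 3*0 - I = 0 - I = -I)
d = 2481
A(E) = -120/7 (A(E) = --1*4*6*(-5)/7 = -(-4*6)*(-5)/7 = -(-24)*(-5)/7 = -⅐*120 = -120/7)
d*A(-4) = 2481*(-120/7) = -297720/7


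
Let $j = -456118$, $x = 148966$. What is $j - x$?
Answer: $-605084$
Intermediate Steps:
$j - x = -456118 - 148966 = -605084$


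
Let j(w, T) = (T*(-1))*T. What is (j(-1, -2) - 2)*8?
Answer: -48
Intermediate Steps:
j(w, T) = -T**2 (j(w, T) = (-T)*T = -T**2)
(j(-1, -2) - 2)*8 = (-1*(-2)**2 - 2)*8 = (-1*4 - 2)*8 = (-4 - 2)*8 = -6*8 = -48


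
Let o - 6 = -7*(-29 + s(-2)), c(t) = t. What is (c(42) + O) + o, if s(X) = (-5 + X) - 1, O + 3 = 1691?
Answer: 1995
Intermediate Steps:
O = 1688 (O = -3 + 1691 = 1688)
s(X) = -6 + X
o = 265 (o = 6 - 7*(-29 + (-6 - 2)) = 6 - 7*(-29 - 8) = 6 - 7*(-37) = 6 + 259 = 265)
(c(42) + O) + o = (42 + 1688) + 265 = 1730 + 265 = 1995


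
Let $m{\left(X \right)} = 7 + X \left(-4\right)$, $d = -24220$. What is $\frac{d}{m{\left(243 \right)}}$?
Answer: $\frac{4844}{193} \approx 25.098$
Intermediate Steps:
$m{\left(X \right)} = 7 - 4 X$
$\frac{d}{m{\left(243 \right)}} = - \frac{24220}{7 - 972} = - \frac{24220}{-965} = \left(-24220\right) \left(- \frac{1}{965}\right) = \frac{4844}{193}$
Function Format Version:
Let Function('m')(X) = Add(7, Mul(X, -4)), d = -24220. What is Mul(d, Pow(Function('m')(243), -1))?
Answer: Rational(4844, 193) ≈ 25.098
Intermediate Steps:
Function('m')(X) = Add(7, Mul(-4, X))
Mul(d, Pow(Function('m')(243), -1)) = Mul(-24220, Pow(Add(7, Mul(-4, 243)), -1)) = Mul(-24220, Pow(Add(7, -972), -1)) = Mul(-24220, Pow(-965, -1)) = Mul(-24220, Rational(-1, 965)) = Rational(4844, 193)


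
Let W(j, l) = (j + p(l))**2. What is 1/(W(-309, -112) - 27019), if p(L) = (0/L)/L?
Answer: 1/68462 ≈ 1.4607e-5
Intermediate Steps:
p(L) = 0 (p(L) = 0/L = 0)
W(j, l) = j**2 (W(j, l) = (j + 0)**2 = j**2)
1/(W(-309, -112) - 27019) = 1/((-309)**2 - 27019) = 1/(95481 - 27019) = 1/68462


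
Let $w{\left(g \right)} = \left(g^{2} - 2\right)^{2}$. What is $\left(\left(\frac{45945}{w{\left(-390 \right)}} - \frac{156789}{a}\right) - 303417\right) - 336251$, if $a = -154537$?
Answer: $- \frac{2286827574497688348443}{3575028298477348} \approx -6.3967 \cdot 10^{5}$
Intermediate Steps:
$w{\left(g \right)} = \left(-2 + g^{2}\right)^{2}$
$\left(\left(\frac{45945}{w{\left(-390 \right)}} - \frac{156789}{a}\right) - 303417\right) - 336251 = \left(\left(\frac{45945}{\left(-2 + \left(-390\right)^{2}\right)^{2}} - \frac{156789}{-154537}\right) - 303417\right) - 336251 = \left(\left(\frac{45945}{\left(-2 + 152100\right)^{2}} - - \frac{156789}{154537}\right) - 303417\right) - 336251 = \left(\left(\frac{45945}{152098^{2}} + \frac{156789}{154537}\right) - 303417\right) - 336251 = \left(\left(\frac{45945}{23133801604} + \frac{156789}{154537}\right) - 303417\right) - 336251 = \left(\frac{3627132719892021}{3575028298477348} - 303417\right) - 336251 = - \frac{1084720734106381606095}{3575028298477348} - 336251 = - \frac{2286827574497688348443}{3575028298477348}$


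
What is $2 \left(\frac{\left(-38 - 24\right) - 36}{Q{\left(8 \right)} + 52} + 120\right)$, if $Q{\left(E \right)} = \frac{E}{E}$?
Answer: $\frac{12524}{53} \approx 236.3$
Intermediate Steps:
$Q{\left(E \right)} = 1$
$2 \left(\frac{\left(-38 - 24\right) - 36}{Q{\left(8 \right)} + 52} + 120\right) = 2 \left(\frac{\left(-38 - 24\right) - 36}{1 + 52} + 120\right) = 2 \left(\frac{\left(-38 - 24\right) - 36}{53} + 120\right) = 2 \left(\left(-62 - 36\right) \frac{1}{53} + 120\right) = 2 \left(\left(-98\right) \frac{1}{53} + 120\right) = 2 \left(- \frac{98}{53} + 120\right) = 2 \cdot \frac{6262}{53} = \frac{12524}{53}$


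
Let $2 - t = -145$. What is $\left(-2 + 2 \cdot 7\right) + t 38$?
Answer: $5598$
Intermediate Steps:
$t = 147$ ($t = 2 - -145 = 2 + 145 = 147$)
$\left(-2 + 2 \cdot 7\right) + t 38 = \left(-2 + 2 \cdot 7\right) + 147 \cdot 38 = \left(-2 + 14\right) + 5586 = 12 + 5586 = 5598$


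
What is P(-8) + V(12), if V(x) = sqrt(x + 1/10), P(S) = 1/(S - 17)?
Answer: -1/25 + 11*sqrt(10)/10 ≈ 3.4385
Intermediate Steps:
P(S) = 1/(-17 + S)
V(x) = sqrt(1/10 + x) (V(x) = sqrt(x + 1/10) = sqrt(1/10 + x))
P(-8) + V(12) = 1/(-17 - 8) + sqrt(10 + 100*12)/10 = 1/(-25) + sqrt(10 + 1200)/10 = -1/25 + sqrt(1210)/10 = -1/25 + (11*sqrt(10))/10 = -1/25 + 11*sqrt(10)/10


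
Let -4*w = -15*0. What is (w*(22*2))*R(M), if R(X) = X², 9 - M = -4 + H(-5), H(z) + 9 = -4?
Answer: 0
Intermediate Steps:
H(z) = -13 (H(z) = -9 - 4 = -13)
w = 0 (w = -(-15)*0/4 = -¼*0 = 0)
M = 26 (M = 9 - (-4 - 13) = 9 - 1*(-17) = 9 + 17 = 26)
(w*(22*2))*R(M) = (0*(22*2))*26² = (0*44)*676 = 0*676 = 0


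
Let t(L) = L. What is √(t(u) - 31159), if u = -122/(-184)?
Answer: I*√65931041/46 ≈ 176.52*I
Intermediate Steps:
u = 61/92 (u = -122*(-1/184) = 61/92 ≈ 0.66304)
√(t(u) - 31159) = √(61/92 - 31159) = √(-2866567/92) = I*√65931041/46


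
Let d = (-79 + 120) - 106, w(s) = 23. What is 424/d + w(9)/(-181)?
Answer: -78239/11765 ≈ -6.6501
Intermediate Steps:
d = -65 (d = 41 - 106 = -65)
424/d + w(9)/(-181) = 424/(-65) + 23/(-181) = 424*(-1/65) + 23*(-1/181) = -424/65 - 23/181 = -78239/11765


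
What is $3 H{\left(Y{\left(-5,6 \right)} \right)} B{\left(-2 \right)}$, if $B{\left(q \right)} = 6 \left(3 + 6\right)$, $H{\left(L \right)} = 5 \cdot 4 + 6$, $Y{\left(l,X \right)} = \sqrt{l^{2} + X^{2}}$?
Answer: $4212$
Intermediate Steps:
$Y{\left(l,X \right)} = \sqrt{X^{2} + l^{2}}$
$H{\left(L \right)} = 26$ ($H{\left(L \right)} = 20 + 6 = 26$)
$B{\left(q \right)} = 54$ ($B{\left(q \right)} = 6 \cdot 9 = 54$)
$3 H{\left(Y{\left(-5,6 \right)} \right)} B{\left(-2 \right)} = 3 \cdot 26 \cdot 54 = 78 \cdot 54 = 4212$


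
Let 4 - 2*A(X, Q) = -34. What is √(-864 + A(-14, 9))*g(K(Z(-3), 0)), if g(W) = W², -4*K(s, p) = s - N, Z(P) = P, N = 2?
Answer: 325*I*√5/16 ≈ 45.42*I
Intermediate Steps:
A(X, Q) = 19 (A(X, Q) = 2 - ½*(-34) = 2 + 17 = 19)
K(s, p) = ½ - s/4 (K(s, p) = -(s - 1*2)/4 = -(s - 2)/4 = -(-2 + s)/4 = ½ - s/4)
√(-864 + A(-14, 9))*g(K(Z(-3), 0)) = √(-864 + 19)*(½ - ¼*(-3))² = √(-845)*(½ + ¾)² = (13*I*√5)*(5/4)² = (13*I*√5)*(25/16) = 325*I*√5/16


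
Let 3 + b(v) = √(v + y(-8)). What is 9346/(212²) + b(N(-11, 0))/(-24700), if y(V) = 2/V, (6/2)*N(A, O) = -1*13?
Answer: 28872629/138764600 - I*√165/148200 ≈ 0.20807 - 8.6675e-5*I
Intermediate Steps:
N(A, O) = -13/3 (N(A, O) = (-1*13)/3 = (⅓)*(-13) = -13/3)
b(v) = -3 + √(-¼ + v) (b(v) = -3 + √(v + 2/(-8)) = -3 + √(v + 2*(-⅛)) = -3 + √(v - ¼) = -3 + √(-¼ + v))
9346/(212²) + b(N(-11, 0))/(-24700) = 9346/(212²) + (-3 + √(-1 + 4*(-13/3))/2)/(-24700) = 9346/44944 + (-3 + √(-1 - 52/3)/2)*(-1/24700) = 9346*(1/44944) + (-3 + √(-55/3)/2)*(-1/24700) = 4673/22472 + (-3 + (I*√165/3)/2)*(-1/24700) = 4673/22472 + (-3 + I*√165/6)*(-1/24700) = 4673/22472 + (3/24700 - I*√165/148200) = 28872629/138764600 - I*√165/148200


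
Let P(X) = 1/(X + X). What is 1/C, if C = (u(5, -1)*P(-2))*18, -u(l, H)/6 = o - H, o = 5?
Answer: 1/162 ≈ 0.0061728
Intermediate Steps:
P(X) = 1/(2*X)
u(l, H) = -30 + 6*H (u(l, H) = -6*(5 - H) = -30 + 6*H)
C = 162 (C = ((-30 + 6*(-1))*((1/2)/(-2)))*18 = ((-30 - 6)*((1/2)*(-1/2)))*18 = -36*(-1/4)*18 = 9*18 = 162)
1/C = 1/162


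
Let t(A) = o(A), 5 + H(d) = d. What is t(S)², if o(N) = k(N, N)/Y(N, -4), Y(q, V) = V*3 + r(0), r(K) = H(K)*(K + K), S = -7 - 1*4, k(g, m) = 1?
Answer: 1/144 ≈ 0.0069444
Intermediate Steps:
H(d) = -5 + d
S = -11 (S = -7 - 4 = -11)
r(K) = 2*K*(-5 + K) (r(K) = (-5 + K)*(K + K) = (-5 + K)*(2*K) = 2*K*(-5 + K))
Y(q, V) = 3*V (Y(q, V) = V*3 + 2*0*(-5 + 0) = 3*V + 2*0*(-5) = 3*V + 0 = 3*V)
o(N) = -1/12 (o(N) = 1/(3*(-4)) = 1/(-12) = 1*(-1/12) = -1/12)
t(A) = -1/12
t(S)² = (-1/12)² = 1/144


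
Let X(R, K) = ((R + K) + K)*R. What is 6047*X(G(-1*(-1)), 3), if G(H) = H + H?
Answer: 96752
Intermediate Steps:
G(H) = 2*H
X(R, K) = R*(R + 2*K) (X(R, K) = ((K + R) + K)*R = (R + 2*K)*R = R*(R + 2*K))
6047*X(G(-1*(-1)), 3) = 6047*((2*(-1*(-1)))*(2*(-1*(-1)) + 2*3)) = 6047*((2*1)*(2*1 + 6)) = 6047*(2*(2 + 6)) = 6047*(2*8) = 6047*16 = 96752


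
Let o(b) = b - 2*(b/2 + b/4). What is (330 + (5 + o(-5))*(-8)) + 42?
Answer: 312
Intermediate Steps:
o(b) = -b/2 (o(b) = b - 2*(b*(1/2) + b*(1/4)) = b - 2*(b/2 + b/4) = b - 3*b/2 = -b/2)
(330 + (5 + o(-5))*(-8)) + 42 = (330 + (5 - 1/2*(-5))*(-8)) + 42 = (330 + (5 + 5/2)*(-8)) + 42 = (330 + (15/2)*(-8)) + 42 = (330 - 60) + 42 = 270 + 42 = 312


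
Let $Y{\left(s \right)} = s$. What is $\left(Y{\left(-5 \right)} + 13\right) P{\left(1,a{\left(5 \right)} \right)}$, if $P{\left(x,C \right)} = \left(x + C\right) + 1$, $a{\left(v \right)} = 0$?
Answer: $16$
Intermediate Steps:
$P{\left(x,C \right)} = 1 + C + x$ ($P{\left(x,C \right)} = \left(C + x\right) + 1 = 1 + C + x$)
$\left(Y{\left(-5 \right)} + 13\right) P{\left(1,a{\left(5 \right)} \right)} = \left(-5 + 13\right) \left(1 + 0 + 1\right) = 8 \cdot 2 = 16$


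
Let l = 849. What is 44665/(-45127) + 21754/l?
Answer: 943772173/38312823 ≈ 24.633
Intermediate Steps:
44665/(-45127) + 21754/l = 44665/(-45127) + 21754/849 = 44665*(-1/45127) + 21754*(1/849) = -44665/45127 + 21754/849 = 943772173/38312823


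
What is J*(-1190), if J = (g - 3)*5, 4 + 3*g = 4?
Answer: 17850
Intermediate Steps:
g = 0 (g = -4/3 + (⅓)*4 = -4/3 + 4/3 = 0)
J = -15 (J = (0 - 3)*5 = -3*5 = -15)
J*(-1190) = -15*(-1190) = 17850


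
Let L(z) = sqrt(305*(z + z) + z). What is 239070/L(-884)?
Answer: -9195*I*sqrt(799)/799 ≈ -325.3*I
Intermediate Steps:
L(z) = sqrt(611)*sqrt(z) (L(z) = sqrt(305*(2*z) + z) = sqrt(610*z + z) = sqrt(611*z) = sqrt(611)*sqrt(z))
239070/L(-884) = 239070/((sqrt(611)*sqrt(-884))) = 239070/((sqrt(611)*(2*I*sqrt(221)))) = 239070/((26*I*sqrt(799))) = 239070*(-I*sqrt(799)/20774) = -9195*I*sqrt(799)/799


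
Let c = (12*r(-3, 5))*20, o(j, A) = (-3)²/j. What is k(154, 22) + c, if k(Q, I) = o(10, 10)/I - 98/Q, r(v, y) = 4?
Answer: 211069/220 ≈ 959.40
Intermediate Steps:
o(j, A) = 9/j
c = 960 (c = (12*4)*20 = 48*20 = 960)
k(Q, I) = -98/Q + 9/(10*I) (k(Q, I) = (9/10)/I - 98/Q = (9*(⅒))/I - 98/Q = 9/(10*I) - 98/Q = -98/Q + 9/(10*I))
k(154, 22) + c = (-98/154 + (9/10)/22) + 960 = (-98*1/154 + (9/10)*(1/22)) + 960 = (-7/11 + 9/220) + 960 = -131/220 + 960 = 211069/220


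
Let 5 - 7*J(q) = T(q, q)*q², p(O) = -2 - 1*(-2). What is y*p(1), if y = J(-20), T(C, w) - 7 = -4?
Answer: 0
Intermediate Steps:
T(C, w) = 3 (T(C, w) = 7 - 4 = 3)
p(O) = 0 (p(O) = -2 + 2 = 0)
J(q) = 5/7 - 3*q²/7
y = -1195/7 (y = 5/7 - 3/7*(-20)² = 5/7 - 3/7*400 = 5/7 - 1200/7 = -1195/7 ≈ -170.71)
y*p(1) = -1195/7*0 = 0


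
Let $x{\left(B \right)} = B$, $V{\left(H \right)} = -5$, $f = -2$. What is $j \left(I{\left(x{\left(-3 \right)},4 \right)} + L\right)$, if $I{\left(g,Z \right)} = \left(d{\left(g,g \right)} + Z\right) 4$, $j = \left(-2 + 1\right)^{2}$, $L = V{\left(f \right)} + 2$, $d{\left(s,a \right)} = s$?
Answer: $1$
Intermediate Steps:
$L = -3$ ($L = -5 + 2 = -3$)
$j = 1$ ($j = \left(-1\right)^{2} = 1$)
$I{\left(g,Z \right)} = 4 Z + 4 g$ ($I{\left(g,Z \right)} = \left(g + Z\right) 4 = \left(Z + g\right) 4 = 4 Z + 4 g$)
$j \left(I{\left(x{\left(-3 \right)},4 \right)} + L\right) = 1 \left(\left(4 \cdot 4 + 4 \left(-3\right)\right) - 3\right) = 1 \left(\left(16 - 12\right) - 3\right) = 1 \left(4 - 3\right) = 1 \cdot 1 = 1$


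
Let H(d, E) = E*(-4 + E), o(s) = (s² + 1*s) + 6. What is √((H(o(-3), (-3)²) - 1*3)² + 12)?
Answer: 4*√111 ≈ 42.143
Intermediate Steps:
o(s) = 6 + s + s² (o(s) = (s² + s) + 6 = (s + s²) + 6 = 6 + s + s²)
√((H(o(-3), (-3)²) - 1*3)² + 12) = √(((-3)²*(-4 + (-3)²) - 1*3)² + 12) = √((9*(-4 + 9) - 3)² + 12) = √((9*5 - 3)² + 12) = √((45 - 3)² + 12) = √(42² + 12) = √(1764 + 12) = √1776 = 4*√111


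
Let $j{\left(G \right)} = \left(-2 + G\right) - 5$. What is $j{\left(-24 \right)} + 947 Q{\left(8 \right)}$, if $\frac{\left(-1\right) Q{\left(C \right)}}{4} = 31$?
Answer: $-117459$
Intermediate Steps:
$j{\left(G \right)} = -7 + G$
$Q{\left(C \right)} = -124$ ($Q{\left(C \right)} = \left(-4\right) 31 = -124$)
$j{\left(-24 \right)} + 947 Q{\left(8 \right)} = \left(-7 - 24\right) + 947 \left(-124\right) = -31 - 117428 = -117459$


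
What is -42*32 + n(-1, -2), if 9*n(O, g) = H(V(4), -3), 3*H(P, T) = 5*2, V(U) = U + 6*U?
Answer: -36278/27 ≈ -1343.6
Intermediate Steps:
V(U) = 7*U
H(P, T) = 10/3 (H(P, T) = (5*2)/3 = (⅓)*10 = 10/3)
n(O, g) = 10/27 (n(O, g) = (⅑)*(10/3) = 10/27)
-42*32 + n(-1, -2) = -42*32 + 10/27 = -1344 + 10/27 = -36278/27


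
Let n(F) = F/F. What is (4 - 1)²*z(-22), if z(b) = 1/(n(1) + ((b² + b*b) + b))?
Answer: 9/947 ≈ 0.0095037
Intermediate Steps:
n(F) = 1
z(b) = 1/(1 + b + 2*b²) (z(b) = 1/(1 + ((b² + b*b) + b)) = 1/(1 + ((b² + b²) + b)) = 1/(1 + (2*b² + b)) = 1/(1 + (b + 2*b²)) = 1/(1 + b + 2*b²))
(4 - 1)²*z(-22) = (4 - 1)²/(1 - 22 + 2*(-22)²) = 3²/(1 - 22 + 2*484) = 9/(1 - 22 + 968) = 9/947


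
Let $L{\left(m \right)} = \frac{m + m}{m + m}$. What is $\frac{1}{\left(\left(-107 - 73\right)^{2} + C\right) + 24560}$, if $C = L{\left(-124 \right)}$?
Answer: $\frac{1}{56961} \approx 1.7556 \cdot 10^{-5}$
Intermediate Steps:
$L{\left(m \right)} = 1$ ($L{\left(m \right)} = \frac{2 m}{2 m} = 2 m \frac{1}{2 m} = 1$)
$C = 1$
$\frac{1}{\left(\left(-107 - 73\right)^{2} + C\right) + 24560} = \frac{1}{\left(\left(-107 - 73\right)^{2} + 1\right) + 24560} = \frac{1}{\left(\left(-180\right)^{2} + 1\right) + 24560} = \frac{1}{\left(32400 + 1\right) + 24560} = \frac{1}{32401 + 24560} = \frac{1}{56961}$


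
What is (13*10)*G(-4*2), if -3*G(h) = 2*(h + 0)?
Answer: 2080/3 ≈ 693.33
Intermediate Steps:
G(h) = -2*h/3 (G(h) = -2*(h + 0)/3 = -2*h/3)
(13*10)*G(-4*2) = (13*10)*(-(-8)*2/3) = 130*(-⅔*(-8)) = 130*(16/3) = 2080/3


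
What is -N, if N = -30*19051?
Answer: 571530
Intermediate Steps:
N = -571530
-N = -1*(-571530) = 571530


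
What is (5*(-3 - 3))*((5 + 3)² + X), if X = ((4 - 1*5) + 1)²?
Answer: -1920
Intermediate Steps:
X = 0 (X = ((4 - 5) + 1)² = (-1 + 1)² = 0² = 0)
(5*(-3 - 3))*((5 + 3)² + X) = (5*(-3 - 3))*((5 + 3)² + 0) = (5*(-6))*(8² + 0) = -30*(64 + 0) = -30*64 = -1920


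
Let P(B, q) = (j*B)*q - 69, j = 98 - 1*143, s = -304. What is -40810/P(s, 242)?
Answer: -40810/3310491 ≈ -0.012327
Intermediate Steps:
j = -45 (j = 98 - 143 = -45)
P(B, q) = -69 - 45*B*q (P(B, q) = (-45*B)*q - 69 = -45*B*q - 69 = -69 - 45*B*q)
-40810/P(s, 242) = -40810/(-69 - 45*(-304)*242) = -40810/(-69 + 3310560) = -40810/3310491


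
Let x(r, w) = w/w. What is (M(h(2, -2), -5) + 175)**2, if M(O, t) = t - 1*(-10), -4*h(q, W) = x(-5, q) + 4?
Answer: 32400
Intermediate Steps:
x(r, w) = 1
h(q, W) = -5/4 (h(q, W) = -(1 + 4)/4 = -1/4*5 = -5/4)
M(O, t) = 10 + t (M(O, t) = t + 10 = 10 + t)
(M(h(2, -2), -5) + 175)**2 = ((10 - 5) + 175)**2 = (5 + 175)**2 = 180**2 = 32400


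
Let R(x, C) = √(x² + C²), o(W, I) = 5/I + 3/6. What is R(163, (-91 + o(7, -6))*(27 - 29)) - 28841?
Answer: -28841 + 5*√21577/3 ≈ -28596.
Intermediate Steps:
o(W, I) = ½ + 5/I (o(W, I) = 5/I + 3*(⅙) = 5/I + ½ = ½ + 5/I)
R(x, C) = √(C² + x²)
R(163, (-91 + o(7, -6))*(27 - 29)) - 28841 = √(((-91 + (½)*(10 - 6)/(-6))*(27 - 29))² + 163²) - 28841 = √(((-91 + (½)*(-⅙)*4)*(-2))² + 26569) - 28841 = √(((-91 - ⅓)*(-2))² + 26569) - 28841 = √((-274/3*(-2))² + 26569) - 28841 = √((548/3)² + 26569) - 28841 = √(300304/9 + 26569) - 28841 = √(539425/9) - 28841 = 5*√21577/3 - 28841 = -28841 + 5*√21577/3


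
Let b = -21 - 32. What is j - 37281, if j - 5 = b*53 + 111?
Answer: -39974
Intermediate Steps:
b = -53
j = -2693 (j = 5 + (-53*53 + 111) = 5 + (-2809 + 111) = 5 - 2698 = -2693)
j - 37281 = -2693 - 37281 = -39974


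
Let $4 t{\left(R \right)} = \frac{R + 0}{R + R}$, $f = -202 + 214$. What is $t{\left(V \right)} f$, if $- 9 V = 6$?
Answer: $\frac{3}{2} \approx 1.5$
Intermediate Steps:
$V = - \frac{2}{3}$ ($V = \left(- \frac{1}{9}\right) 6 = - \frac{2}{3} \approx -0.66667$)
$f = 12$
$t{\left(R \right)} = \frac{1}{8}$ ($t{\left(R \right)} = \frac{\left(R + 0\right) \frac{1}{R + R}}{4} = \frac{R \frac{1}{2 R}}{4} = \frac{1}{4} \cdot \frac{1}{2} = \frac{1}{8}$)
$t{\left(V \right)} f = \frac{1}{8} \cdot 12 = \frac{3}{2}$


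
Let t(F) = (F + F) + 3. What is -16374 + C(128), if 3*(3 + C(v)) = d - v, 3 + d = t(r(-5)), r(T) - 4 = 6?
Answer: -16413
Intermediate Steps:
r(T) = 10 (r(T) = 4 + 6 = 10)
t(F) = 3 + 2*F (t(F) = 2*F + 3 = 3 + 2*F)
d = 20 (d = -3 + (3 + 2*10) = -3 + (3 + 20) = -3 + 23 = 20)
C(v) = 11/3 - v/3 (C(v) = -3 + (20 - v)/3 = -3 + (20/3 - v/3) = 11/3 - v/3)
-16374 + C(128) = -16374 + (11/3 - 1/3*128) = -16374 + (11/3 - 128/3) = -16374 - 39 = -16413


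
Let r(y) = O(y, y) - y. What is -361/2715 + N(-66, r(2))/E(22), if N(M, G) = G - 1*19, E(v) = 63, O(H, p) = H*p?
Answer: -22966/57015 ≈ -0.40281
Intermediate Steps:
r(y) = y² - y (r(y) = y*y - y = y² - y)
N(M, G) = -19 + G (N(M, G) = G - 19 = -19 + G)
-361/2715 + N(-66, r(2))/E(22) = -361/2715 + (-19 + 2*(-1 + 2))/63 = -361*1/2715 + (-19 + 2*1)*(1/63) = -361/2715 + (-19 + 2)*(1/63) = -361/2715 - 17*1/63 = -361/2715 - 17/63 = -22966/57015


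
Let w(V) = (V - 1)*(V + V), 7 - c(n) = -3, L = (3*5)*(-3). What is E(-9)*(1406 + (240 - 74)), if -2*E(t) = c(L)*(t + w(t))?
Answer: -1344060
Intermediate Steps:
L = -45 (L = 15*(-3) = -45)
c(n) = 10 (c(n) = 7 - 1*(-3) = 7 + 3 = 10)
w(V) = 2*V*(-1 + V) (w(V) = (-1 + V)*(2*V) = 2*V*(-1 + V))
E(t) = -5*t - 10*t*(-1 + t) (E(t) = -5*(t + 2*t*(-1 + t)) = -(10*t + 20*t*(-1 + t))/2 = -5*t - 10*t*(-1 + t))
E(-9)*(1406 + (240 - 74)) = (5*(-9)*(1 - 2*(-9)))*(1406 + (240 - 74)) = (5*(-9)*(1 + 18))*(1406 + 166) = (5*(-9)*19)*1572 = -855*1572 = -1344060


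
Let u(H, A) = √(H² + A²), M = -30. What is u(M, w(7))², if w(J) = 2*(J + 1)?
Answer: 1156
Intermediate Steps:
w(J) = 2 + 2*J (w(J) = 2*(1 + J) = 2 + 2*J)
u(H, A) = √(A² + H²)
u(M, w(7))² = (√((2 + 2*7)² + (-30)²))² = (√((2 + 14)² + 900))² = (√(16² + 900))² = (√(256 + 900))² = (√1156)² = 34² = 1156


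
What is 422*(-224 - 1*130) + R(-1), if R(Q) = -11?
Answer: -149399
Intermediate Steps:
422*(-224 - 1*130) + R(-1) = 422*(-224 - 1*130) - 11 = 422*(-224 - 130) - 11 = 422*(-354) - 11 = -149388 - 11 = -149399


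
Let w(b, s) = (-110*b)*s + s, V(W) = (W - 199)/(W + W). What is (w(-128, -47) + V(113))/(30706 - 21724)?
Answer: -12464039/169161 ≈ -73.682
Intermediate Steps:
V(W) = (-199 + W)/(2*W) (V(W) = (-199 + W)/((2*W)) = (-199 + W)*(1/(2*W)) = (-199 + W)/(2*W))
w(b, s) = s - 110*b*s (w(b, s) = -110*b*s + s = s - 110*b*s)
(w(-128, -47) + V(113))/(30706 - 21724) = (-47*(1 - 110*(-128)) + (1/2)*(-199 + 113)/113)/(30706 - 21724) = (-47*(1 + 14080) + (1/2)*(1/113)*(-86))/8982 = (-47*14081 - 43/113)*(1/8982) = (-661807 - 43/113)*(1/8982) = -74784234/113*1/8982 = -12464039/169161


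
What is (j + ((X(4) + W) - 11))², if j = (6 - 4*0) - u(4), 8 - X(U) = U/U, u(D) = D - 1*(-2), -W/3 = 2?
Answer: 100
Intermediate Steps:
W = -6 (W = -3*2 = -6)
u(D) = 2 + D (u(D) = D + 2 = 2 + D)
X(U) = 7 (X(U) = 8 - U/U = 8 - 1*1 = 8 - 1 = 7)
j = 0 (j = (6 - 4*0) - (2 + 4) = (6 + 0) - 1*6 = 6 - 6 = 0)
(j + ((X(4) + W) - 11))² = (0 + ((7 - 6) - 11))² = (0 + (1 - 11))² = (0 - 10)² = (-10)² = 100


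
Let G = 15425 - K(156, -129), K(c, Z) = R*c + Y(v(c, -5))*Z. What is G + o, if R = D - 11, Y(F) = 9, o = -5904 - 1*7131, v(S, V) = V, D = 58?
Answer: -3781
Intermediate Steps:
o = -13035 (o = -5904 - 7131 = -13035)
R = 47 (R = 58 - 11 = 47)
K(c, Z) = 9*Z + 47*c (K(c, Z) = 47*c + 9*Z = 9*Z + 47*c)
G = 9254 (G = 15425 - (9*(-129) + 47*156) = 15425 - (-1161 + 7332) = 15425 - 1*6171 = 15425 - 6171 = 9254)
G + o = 9254 - 13035 = -3781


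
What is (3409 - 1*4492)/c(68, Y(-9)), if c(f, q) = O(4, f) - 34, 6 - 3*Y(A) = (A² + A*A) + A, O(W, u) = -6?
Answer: 1083/40 ≈ 27.075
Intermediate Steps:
Y(A) = 2 - 2*A²/3 - A/3 (Y(A) = 2 - ((A² + A*A) + A)/3 = 2 - ((A² + A²) + A)/3 = 2 - (2*A² + A)/3 = 2 - (A + 2*A²)/3 = 2 + (-2*A²/3 - A/3) = 2 - 2*A²/3 - A/3)
c(f, q) = -40 (c(f, q) = -6 - 34 = -40)
(3409 - 1*4492)/c(68, Y(-9)) = (3409 - 1*4492)/(-40) = (3409 - 4492)*(-1/40) = -1083*(-1/40) = 1083/40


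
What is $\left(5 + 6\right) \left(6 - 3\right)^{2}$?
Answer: $99$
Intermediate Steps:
$\left(5 + 6\right) \left(6 - 3\right)^{2} = 11 \cdot 3^{2} = 11 \cdot 9 = 99$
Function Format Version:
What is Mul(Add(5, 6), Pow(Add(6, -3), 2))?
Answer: 99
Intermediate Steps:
Mul(Add(5, 6), Pow(Add(6, -3), 2)) = Mul(11, Pow(3, 2)) = Mul(11, 9) = 99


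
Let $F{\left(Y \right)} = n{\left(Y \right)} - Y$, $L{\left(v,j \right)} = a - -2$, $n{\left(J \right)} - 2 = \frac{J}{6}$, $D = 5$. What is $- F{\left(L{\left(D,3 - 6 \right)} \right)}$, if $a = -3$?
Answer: $- \frac{17}{6} \approx -2.8333$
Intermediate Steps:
$n{\left(J \right)} = 2 + \frac{J}{6}$
$L{\left(v,j \right)} = -1$ ($L{\left(v,j \right)} = -3 - -2 = -3 + 2 = -1$)
$F{\left(Y \right)} = 2 - \frac{5 Y}{6}$ ($F{\left(Y \right)} = \left(2 + \frac{Y}{6}\right) - Y = 2 - \frac{5 Y}{6}$)
$- F{\left(L{\left(D,3 - 6 \right)} \right)} = - (2 - - \frac{5}{6}) = - (2 + \frac{5}{6}) = \left(-1\right) \frac{17}{6} = - \frac{17}{6}$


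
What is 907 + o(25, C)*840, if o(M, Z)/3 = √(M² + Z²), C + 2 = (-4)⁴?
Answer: 907 + 2520*√65141 ≈ 6.4408e+5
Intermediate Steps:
C = 254 (C = -2 + (-4)⁴ = -2 + 256 = 254)
o(M, Z) = 3*√(M² + Z²)
907 + o(25, C)*840 = 907 + (3*√(25² + 254²))*840 = 907 + (3*√(625 + 64516))*840 = 907 + (3*√65141)*840 = 907 + 2520*√65141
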